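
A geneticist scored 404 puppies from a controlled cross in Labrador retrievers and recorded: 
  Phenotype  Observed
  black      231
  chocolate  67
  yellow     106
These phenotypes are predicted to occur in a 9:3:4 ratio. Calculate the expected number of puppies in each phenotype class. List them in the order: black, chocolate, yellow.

227.25, 75.75, 101

Under the 9:3:4 hypothesis (Σ ratio = 16, N = 404):
  black: 404 × 9/16 = 227.25
  chocolate: 404 × 3/16 = 75.75
  yellow: 404 × 4/16 = 101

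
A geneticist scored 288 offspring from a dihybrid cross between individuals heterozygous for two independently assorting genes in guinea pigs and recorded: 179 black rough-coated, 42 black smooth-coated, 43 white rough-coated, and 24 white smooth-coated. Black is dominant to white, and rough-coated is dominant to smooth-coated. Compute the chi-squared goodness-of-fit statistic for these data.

8.691

A dihybrid F₂ with independent assortment and complete dominance at both loci gives a 9:3:3:1 phenotypic ratio.
Total ratio parts = 16. Expected numbers out of 288:
  black rough-coated: 288 × 9/16 = 162
  black smooth-coated: 288 × 3/16 = 54
  white rough-coated: 288 × 3/16 = 54
  white smooth-coated: 288 × 1/16 = 18
χ² = Σ (O − E)² / E
  black rough-coated: (179 − 162)² / 162 = 1.7840
  black smooth-coated: (42 − 54)² / 54 = 2.6667
  white rough-coated: (43 − 54)² / 54 = 2.2407
  white smooth-coated: (24 − 18)² / 18 = 2.0000
χ² = 1.7840 + 2.6667 + 2.2407 + 2.0000 = 8.6914 ≈ 8.691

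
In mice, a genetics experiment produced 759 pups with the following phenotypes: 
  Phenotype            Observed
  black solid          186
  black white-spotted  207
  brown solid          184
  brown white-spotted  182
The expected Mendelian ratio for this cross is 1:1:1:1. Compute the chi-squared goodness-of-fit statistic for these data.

2.133

Total ratio parts = 4. Expected numbers out of 759:
  black solid: 759 × 1/4 = 189.75
  black white-spotted: 759 × 1/4 = 189.75
  brown solid: 759 × 1/4 = 189.75
  brown white-spotted: 759 × 1/4 = 189.75
χ² = Σ (O − E)² / E
  black solid: (186 − 189.75)² / 189.75 = 0.0741
  black white-spotted: (207 − 189.75)² / 189.75 = 1.5682
  brown solid: (184 − 189.75)² / 189.75 = 0.1742
  brown white-spotted: (182 − 189.75)² / 189.75 = 0.3165
χ² = 0.0741 + 1.5682 + 0.1742 + 0.3165 = 2.133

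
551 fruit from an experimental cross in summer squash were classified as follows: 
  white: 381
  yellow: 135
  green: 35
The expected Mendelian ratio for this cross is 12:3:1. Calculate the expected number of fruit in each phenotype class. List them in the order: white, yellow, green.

413.25, 103.3125, 34.4375

Total ratio parts = 16. Expected numbers out of 551:
  white: 551 × 12/16 = 413.25
  yellow: 551 × 3/16 = 103.3125
  green: 551 × 1/16 = 34.4375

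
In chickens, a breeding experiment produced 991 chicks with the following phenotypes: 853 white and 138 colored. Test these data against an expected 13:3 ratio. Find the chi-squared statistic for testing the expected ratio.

15.142

Total ratio parts = 16. Expected numbers out of 991:
  white: 991 × 13/16 = 805.1875
  colored: 991 × 3/16 = 185.8125
χ² = Σ (O − E)² / E
  white: (853 − 805.1875)² / 805.1875 = 2.8391
  colored: (138 − 185.8125)² / 185.8125 = 12.3029
χ² = 2.8391 + 12.3029 = 15.142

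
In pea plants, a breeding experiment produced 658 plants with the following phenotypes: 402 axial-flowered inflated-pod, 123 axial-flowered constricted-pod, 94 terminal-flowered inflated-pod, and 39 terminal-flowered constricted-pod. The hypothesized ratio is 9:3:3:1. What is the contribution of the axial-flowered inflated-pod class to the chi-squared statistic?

The 9:3:3:1 ratio has 16 parts, so with N = 658 the expected counts are:
  axial-flowered inflated-pod: 658 × 9/16 = 370.125
  axial-flowered constricted-pod: 658 × 3/16 = 123.375
  terminal-flowered inflated-pod: 658 × 3/16 = 123.375
  terminal-flowered constricted-pod: 658 × 1/16 = 41.125
Contribution of axial-flowered inflated-pod: (402 − 370.125)² / 370.125 = 2.7451

2.745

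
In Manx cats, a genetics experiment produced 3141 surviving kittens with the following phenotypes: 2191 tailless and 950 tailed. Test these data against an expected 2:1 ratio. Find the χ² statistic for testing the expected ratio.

13.480

Expected counts for N = 3141 under a 2:1 ratio (total parts = 3):
  tailless: 3141 × 2/3 = 2094
  tailed: 3141 × 1/3 = 1047
χ² = Σ (O − E)² / E
  tailless: (2191 − 2094)² / 2094 = 4.4933
  tailed: (950 − 1047)² / 1047 = 8.9866
χ² = 4.4933 + 8.9866 = 13.4799 ≈ 13.480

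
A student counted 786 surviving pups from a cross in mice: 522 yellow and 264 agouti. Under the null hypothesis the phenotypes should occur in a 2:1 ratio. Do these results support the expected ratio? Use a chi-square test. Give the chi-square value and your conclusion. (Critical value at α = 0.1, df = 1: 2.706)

Under the 2:1 hypothesis (Σ ratio = 3, N = 786):
  yellow: 786 × 2/3 = 524
  agouti: 786 × 1/3 = 262
χ² = Σ (O − E)² / E
  yellow: (522 − 524)² / 524 = 0.0076
  agouti: (264 − 262)² / 262 = 0.0153
χ² = 0.0076 + 0.0153 = 0.0229 ≈ 0.023
Degrees of freedom = 2 − 1 = 1; critical value at α = 0.1 is 2.706.
Since 0.023 < 2.706, we fail to reject the null hypothesis — the data are consistent with the 2:1 ratio.

0.023; consistent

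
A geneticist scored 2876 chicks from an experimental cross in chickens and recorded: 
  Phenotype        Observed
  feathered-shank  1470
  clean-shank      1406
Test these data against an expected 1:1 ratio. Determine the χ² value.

Expected counts for N = 2876 under a 1:1 ratio (total parts = 2):
  feathered-shank: 2876 × 1/2 = 1438
  clean-shank: 2876 × 1/2 = 1438
χ² = Σ (O − E)² / E
  feathered-shank: (1470 − 1438)² / 1438 = 0.7121
  clean-shank: (1406 − 1438)² / 1438 = 0.7121
χ² = 0.7121 + 0.7121 = 1.4242 ≈ 1.424

1.424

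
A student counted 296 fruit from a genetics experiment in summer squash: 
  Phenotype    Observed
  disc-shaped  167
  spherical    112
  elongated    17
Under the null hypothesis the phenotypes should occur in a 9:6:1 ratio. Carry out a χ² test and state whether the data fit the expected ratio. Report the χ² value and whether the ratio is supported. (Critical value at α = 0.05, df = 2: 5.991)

The 9:6:1 ratio has 16 parts, so with N = 296 the expected counts are:
  disc-shaped: 296 × 9/16 = 166.5
  spherical: 296 × 6/16 = 111
  elongated: 296 × 1/16 = 18.5
χ² = Σ (O − E)² / E
  disc-shaped: (167 − 166.5)² / 166.5 = 0.0015
  spherical: (112 − 111)² / 111 = 0.0090
  elongated: (17 − 18.5)² / 18.5 = 0.1216
χ² = 0.0015 + 0.0090 + 0.1216 = 0.1321 ≈ 0.132
Degrees of freedom = 3 − 1 = 2; critical value at α = 0.05 is 5.991.
Since 0.132 < 5.991, we fail to reject the null hypothesis — the data are consistent with the 9:6:1 ratio.

0.132; consistent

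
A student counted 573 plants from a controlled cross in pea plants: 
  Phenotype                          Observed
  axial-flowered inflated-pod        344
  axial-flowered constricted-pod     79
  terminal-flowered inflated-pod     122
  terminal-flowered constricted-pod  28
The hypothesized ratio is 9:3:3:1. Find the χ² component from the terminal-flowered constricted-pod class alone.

1.704

Expected counts for N = 573 under a 9:3:3:1 ratio (total parts = 16):
  axial-flowered inflated-pod: 573 × 9/16 = 322.3125
  axial-flowered constricted-pod: 573 × 3/16 = 107.4375
  terminal-flowered inflated-pod: 573 × 3/16 = 107.4375
  terminal-flowered constricted-pod: 573 × 1/16 = 35.8125
Contribution of terminal-flowered constricted-pod: (28 − 35.8125)² / 35.8125 = 1.7043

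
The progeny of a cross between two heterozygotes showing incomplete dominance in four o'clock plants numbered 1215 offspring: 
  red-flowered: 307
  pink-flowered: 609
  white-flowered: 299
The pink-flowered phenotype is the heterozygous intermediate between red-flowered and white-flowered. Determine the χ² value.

With incomplete dominance, a heterozygote × heterozygote cross gives a 1:2:1 phenotypic ratio.
Under the 1:2:1 hypothesis (Σ ratio = 4, N = 1215):
  red-flowered: 1215 × 1/4 = 303.75
  pink-flowered: 1215 × 2/4 = 607.5
  white-flowered: 1215 × 1/4 = 303.75
χ² = Σ (O − E)² / E
  red-flowered: (307 − 303.75)² / 303.75 = 0.0348
  pink-flowered: (609 − 607.5)² / 607.5 = 0.0037
  white-flowered: (299 − 303.75)² / 303.75 = 0.0743
χ² = 0.0348 + 0.0037 + 0.0743 = 0.1128 ≈ 0.113

0.113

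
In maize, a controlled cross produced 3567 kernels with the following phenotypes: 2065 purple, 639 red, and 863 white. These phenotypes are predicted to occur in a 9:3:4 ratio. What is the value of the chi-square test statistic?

Expected counts for N = 3567 under a 9:3:4 ratio (total parts = 16):
  purple: 3567 × 9/16 = 2006.4375
  red: 3567 × 3/16 = 668.8125
  white: 3567 × 4/16 = 891.75
χ² = Σ (O − E)² / E
  purple: (2065 − 2006.4375)² / 2006.4375 = 1.7093
  red: (639 − 668.8125)² / 668.8125 = 1.3289
  white: (863 − 891.75)² / 891.75 = 0.9269
χ² = 1.7093 + 1.3289 + 0.9269 = 3.9651 ≈ 3.965

3.965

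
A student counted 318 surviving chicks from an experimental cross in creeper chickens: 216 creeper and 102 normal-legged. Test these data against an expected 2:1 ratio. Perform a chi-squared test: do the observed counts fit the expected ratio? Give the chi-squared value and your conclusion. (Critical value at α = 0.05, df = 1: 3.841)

Total ratio parts = 3. Expected numbers out of 318:
  creeper: 318 × 2/3 = 212
  normal-legged: 318 × 1/3 = 106
χ² = Σ (O − E)² / E
  creeper: (216 − 212)² / 212 = 0.0755
  normal-legged: (102 − 106)² / 106 = 0.1509
χ² = 0.0755 + 0.1509 = 0.2264 ≈ 0.226
Degrees of freedom = 2 − 1 = 1; critical value at α = 0.05 is 3.841.
Since 0.226 < 3.841, we fail to reject the null hypothesis — the data are consistent with the 2:1 ratio.

0.226; consistent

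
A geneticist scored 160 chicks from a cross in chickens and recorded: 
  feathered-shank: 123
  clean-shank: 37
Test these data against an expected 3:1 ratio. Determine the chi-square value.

0.300

Expected counts for N = 160 under a 3:1 ratio (total parts = 4):
  feathered-shank: 160 × 3/4 = 120
  clean-shank: 160 × 1/4 = 40
χ² = Σ (O − E)² / E
  feathered-shank: (123 − 120)² / 120 = 0.0750
  clean-shank: (37 − 40)² / 40 = 0.2250
χ² = 0.0750 + 0.2250 = 0.300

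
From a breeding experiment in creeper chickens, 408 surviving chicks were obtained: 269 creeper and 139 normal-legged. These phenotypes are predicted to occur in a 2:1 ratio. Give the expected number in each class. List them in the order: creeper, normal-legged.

The 2:1 ratio has 3 parts, so with N = 408 the expected counts are:
  creeper: 408 × 2/3 = 272
  normal-legged: 408 × 1/3 = 136

272, 136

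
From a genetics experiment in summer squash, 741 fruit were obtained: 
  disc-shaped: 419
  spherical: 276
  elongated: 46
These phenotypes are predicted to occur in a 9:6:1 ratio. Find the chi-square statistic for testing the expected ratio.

0.026

Under the 9:6:1 hypothesis (Σ ratio = 16, N = 741):
  disc-shaped: 741 × 9/16 = 416.8125
  spherical: 741 × 6/16 = 277.875
  elongated: 741 × 1/16 = 46.3125
χ² = Σ (O − E)² / E
  disc-shaped: (419 − 416.8125)² / 416.8125 = 0.0115
  spherical: (276 − 277.875)² / 277.875 = 0.0127
  elongated: (46 − 46.3125)² / 46.3125 = 0.0021
χ² = 0.0115 + 0.0127 + 0.0021 = 0.0263 ≈ 0.026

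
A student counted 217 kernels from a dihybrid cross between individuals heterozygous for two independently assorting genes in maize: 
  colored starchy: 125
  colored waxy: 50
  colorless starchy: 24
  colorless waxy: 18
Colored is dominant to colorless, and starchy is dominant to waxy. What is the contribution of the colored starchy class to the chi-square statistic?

A dihybrid F₂ with independent assortment and complete dominance at both loci gives a 9:3:3:1 phenotypic ratio.
Under the 9:3:3:1 hypothesis (Σ ratio = 16, N = 217):
  colored starchy: 217 × 9/16 = 122.0625
  colored waxy: 217 × 3/16 = 40.6875
  colorless starchy: 217 × 3/16 = 40.6875
  colorless waxy: 217 × 1/16 = 13.5625
Contribution of colored starchy: (125 − 122.0625)² / 122.0625 = 0.0707

0.071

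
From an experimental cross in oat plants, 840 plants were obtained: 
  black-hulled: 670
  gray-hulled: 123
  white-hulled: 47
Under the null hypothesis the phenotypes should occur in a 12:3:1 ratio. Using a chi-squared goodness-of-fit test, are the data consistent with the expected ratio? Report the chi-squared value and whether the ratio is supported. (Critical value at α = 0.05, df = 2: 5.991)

The 12:3:1 ratio has 16 parts, so with N = 840 the expected counts are:
  black-hulled: 840 × 12/16 = 630
  gray-hulled: 840 × 3/16 = 157.5
  white-hulled: 840 × 1/16 = 52.5
χ² = Σ (O − E)² / E
  black-hulled: (670 − 630)² / 630 = 2.5397
  gray-hulled: (123 − 157.5)² / 157.5 = 7.5571
  white-hulled: (47 − 52.5)² / 52.5 = 0.5762
χ² = 2.5397 + 7.5571 + 0.5762 = 10.673
Degrees of freedom = 3 − 1 = 2; critical value at α = 0.05 is 5.991.
Since 10.673 > 5.991, we reject the null hypothesis — the data do not fit the 12:3:1 ratio.

10.673; not consistent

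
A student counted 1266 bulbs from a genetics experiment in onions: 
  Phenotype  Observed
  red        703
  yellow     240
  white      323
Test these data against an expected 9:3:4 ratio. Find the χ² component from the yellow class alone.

0.029

Under the 9:3:4 hypothesis (Σ ratio = 16, N = 1266):
  red: 1266 × 9/16 = 712.125
  yellow: 1266 × 3/16 = 237.375
  white: 1266 × 4/16 = 316.5
Contribution of yellow: (240 − 237.375)² / 237.375 = 0.0290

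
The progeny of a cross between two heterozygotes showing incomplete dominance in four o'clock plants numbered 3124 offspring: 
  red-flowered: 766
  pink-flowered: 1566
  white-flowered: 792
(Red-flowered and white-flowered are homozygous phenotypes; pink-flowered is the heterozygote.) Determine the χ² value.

With incomplete dominance, a heterozygote × heterozygote cross gives a 1:2:1 phenotypic ratio.
Expected counts for N = 3124 under a 1:2:1 ratio (total parts = 4):
  red-flowered: 3124 × 1/4 = 781
  pink-flowered: 3124 × 2/4 = 1562
  white-flowered: 3124 × 1/4 = 781
χ² = Σ (O − E)² / E
  red-flowered: (766 − 781)² / 781 = 0.2881
  pink-flowered: (1566 − 1562)² / 1562 = 0.0102
  white-flowered: (792 − 781)² / 781 = 0.1549
χ² = 0.2881 + 0.0102 + 0.1549 = 0.4532 ≈ 0.453

0.453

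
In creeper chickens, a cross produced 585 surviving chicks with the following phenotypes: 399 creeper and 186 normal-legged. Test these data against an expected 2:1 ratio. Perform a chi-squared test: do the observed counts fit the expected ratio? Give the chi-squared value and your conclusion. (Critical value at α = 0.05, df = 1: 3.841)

0.623; consistent

Expected counts for N = 585 under a 2:1 ratio (total parts = 3):
  creeper: 585 × 2/3 = 390
  normal-legged: 585 × 1/3 = 195
χ² = Σ (O − E)² / E
  creeper: (399 − 390)² / 390 = 0.2077
  normal-legged: (186 − 195)² / 195 = 0.4154
χ² = 0.2077 + 0.4154 = 0.6231 ≈ 0.623
Degrees of freedom = 2 − 1 = 1; critical value at α = 0.05 is 3.841.
Since 0.623 < 3.841, we fail to reject the null hypothesis — the data are consistent with the 2:1 ratio.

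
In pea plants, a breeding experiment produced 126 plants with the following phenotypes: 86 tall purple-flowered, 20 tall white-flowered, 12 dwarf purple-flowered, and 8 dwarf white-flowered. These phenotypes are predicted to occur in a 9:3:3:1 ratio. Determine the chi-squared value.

Total ratio parts = 16. Expected numbers out of 126:
  tall purple-flowered: 126 × 9/16 = 70.875
  tall white-flowered: 126 × 3/16 = 23.625
  dwarf purple-flowered: 126 × 3/16 = 23.625
  dwarf white-flowered: 126 × 1/16 = 7.875
χ² = Σ (O − E)² / E
  tall purple-flowered: (86 − 70.875)² / 70.875 = 3.2277
  tall white-flowered: (20 − 23.625)² / 23.625 = 0.5562
  dwarf purple-flowered: (12 − 23.625)² / 23.625 = 5.7202
  dwarf white-flowered: (8 − 7.875)² / 7.875 = 0.0020
χ² = 3.2277 + 0.5562 + 5.7202 + 0.0020 = 9.5061 ≈ 9.506

9.506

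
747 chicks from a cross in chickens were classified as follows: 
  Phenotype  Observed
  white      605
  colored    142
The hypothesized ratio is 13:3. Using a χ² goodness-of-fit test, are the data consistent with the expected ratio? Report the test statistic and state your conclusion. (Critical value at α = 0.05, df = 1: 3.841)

Expected counts for N = 747 under a 13:3 ratio (total parts = 16):
  white: 747 × 13/16 = 606.9375
  colored: 747 × 3/16 = 140.0625
χ² = Σ (O − E)² / E
  white: (605 − 606.9375)² / 606.9375 = 0.0062
  colored: (142 − 140.0625)² / 140.0625 = 0.0268
χ² = 0.0062 + 0.0268 = 0.033
Degrees of freedom = 2 − 1 = 1; critical value at α = 0.05 is 3.841.
Since 0.033 < 3.841, we fail to reject the null hypothesis — the data are consistent with the 13:3 ratio.

0.033; consistent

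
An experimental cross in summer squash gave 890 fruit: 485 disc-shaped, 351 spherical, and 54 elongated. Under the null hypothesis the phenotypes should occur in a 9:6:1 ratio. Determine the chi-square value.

1.427

Total ratio parts = 16. Expected numbers out of 890:
  disc-shaped: 890 × 9/16 = 500.625
  spherical: 890 × 6/16 = 333.75
  elongated: 890 × 1/16 = 55.625
χ² = Σ (O − E)² / E
  disc-shaped: (485 − 500.625)² / 500.625 = 0.4877
  spherical: (351 − 333.75)² / 333.75 = 0.8916
  elongated: (54 − 55.625)² / 55.625 = 0.0475
χ² = 0.4877 + 0.8916 + 0.0475 = 1.4268 ≈ 1.427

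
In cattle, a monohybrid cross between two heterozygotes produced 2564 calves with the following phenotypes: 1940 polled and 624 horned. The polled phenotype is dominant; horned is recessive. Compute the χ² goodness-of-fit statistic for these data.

0.601

For a monohybrid cross between heterozygotes with complete dominance, the expected phenotypic ratio is 3:1.
Total ratio parts = 4. Expected numbers out of 2564:
  polled: 2564 × 3/4 = 1923
  horned: 2564 × 1/4 = 641
χ² = Σ (O − E)² / E
  polled: (1940 − 1923)² / 1923 = 0.1503
  horned: (624 − 641)² / 641 = 0.4509
χ² = 0.1503 + 0.4509 = 0.6012 ≈ 0.601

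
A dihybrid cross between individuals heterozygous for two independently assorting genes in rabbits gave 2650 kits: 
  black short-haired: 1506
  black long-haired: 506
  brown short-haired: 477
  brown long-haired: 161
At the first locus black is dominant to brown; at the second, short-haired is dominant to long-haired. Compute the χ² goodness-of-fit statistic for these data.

A dihybrid F₂ with independent assortment and complete dominance at both loci gives a 9:3:3:1 phenotypic ratio.
Total ratio parts = 16. Expected numbers out of 2650:
  black short-haired: 2650 × 9/16 = 1490.625
  black long-haired: 2650 × 3/16 = 496.875
  brown short-haired: 2650 × 3/16 = 496.875
  brown long-haired: 2650 × 1/16 = 165.625
χ² = Σ (O − E)² / E
  black short-haired: (1506 − 1490.625)² / 1490.625 = 0.1586
  black long-haired: (506 − 496.875)² / 496.875 = 0.1676
  brown short-haired: (477 − 496.875)² / 496.875 = 0.7950
  brown long-haired: (161 − 165.625)² / 165.625 = 0.1292
χ² = 0.1586 + 0.1676 + 0.7950 + 0.1292 = 1.2504 ≈ 1.250

1.250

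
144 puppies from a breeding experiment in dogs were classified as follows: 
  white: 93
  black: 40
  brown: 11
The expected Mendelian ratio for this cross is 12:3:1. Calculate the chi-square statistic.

8.787

The 12:3:1 ratio has 16 parts, so with N = 144 the expected counts are:
  white: 144 × 12/16 = 108
  black: 144 × 3/16 = 27
  brown: 144 × 1/16 = 9
χ² = Σ (O − E)² / E
  white: (93 − 108)² / 108 = 2.0833
  black: (40 − 27)² / 27 = 6.2593
  brown: (11 − 9)² / 9 = 0.4444
χ² = 2.0833 + 6.2593 + 0.4444 = 8.787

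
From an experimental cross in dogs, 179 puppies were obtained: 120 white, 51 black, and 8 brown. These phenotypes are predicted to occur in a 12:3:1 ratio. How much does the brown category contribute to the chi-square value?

0.908

Under the 12:3:1 hypothesis (Σ ratio = 16, N = 179):
  white: 179 × 12/16 = 134.25
  black: 179 × 3/16 = 33.5625
  brown: 179 × 1/16 = 11.1875
Contribution of brown: (8 − 11.1875)² / 11.1875 = 0.9082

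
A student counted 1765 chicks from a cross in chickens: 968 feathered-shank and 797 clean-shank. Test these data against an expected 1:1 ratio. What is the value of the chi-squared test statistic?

Expected counts for N = 1765 under a 1:1 ratio (total parts = 2):
  feathered-shank: 1765 × 1/2 = 882.5
  clean-shank: 1765 × 1/2 = 882.5
χ² = Σ (O − E)² / E
  feathered-shank: (968 − 882.5)² / 882.5 = 8.2836
  clean-shank: (797 − 882.5)² / 882.5 = 8.2836
χ² = 8.2836 + 8.2836 = 16.5672 ≈ 16.567

16.567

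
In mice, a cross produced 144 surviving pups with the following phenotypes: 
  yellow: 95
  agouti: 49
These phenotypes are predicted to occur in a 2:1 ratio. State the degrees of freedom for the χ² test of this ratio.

A goodness-of-fit test with 2 phenotype classes has df = 2 − 1 = 1.

1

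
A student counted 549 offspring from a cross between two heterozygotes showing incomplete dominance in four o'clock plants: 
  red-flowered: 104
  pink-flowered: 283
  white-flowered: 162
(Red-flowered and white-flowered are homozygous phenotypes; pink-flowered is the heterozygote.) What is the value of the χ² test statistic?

With incomplete dominance, a heterozygote × heterozygote cross gives a 1:2:1 phenotypic ratio.
The 1:2:1 ratio has 4 parts, so with N = 549 the expected counts are:
  red-flowered: 549 × 1/4 = 137.25
  pink-flowered: 549 × 2/4 = 274.5
  white-flowered: 549 × 1/4 = 137.25
χ² = Σ (O − E)² / E
  red-flowered: (104 − 137.25)² / 137.25 = 8.0551
  pink-flowered: (283 − 274.5)² / 274.5 = 0.2632
  white-flowered: (162 − 137.25)² / 137.25 = 4.4631
χ² = 8.0551 + 0.2632 + 4.4631 = 12.7814 ≈ 12.781

12.781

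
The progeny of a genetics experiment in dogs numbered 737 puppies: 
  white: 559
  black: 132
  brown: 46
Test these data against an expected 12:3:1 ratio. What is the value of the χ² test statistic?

Expected counts for N = 737 under a 12:3:1 ratio (total parts = 16):
  white: 737 × 12/16 = 552.75
  black: 737 × 3/16 = 138.1875
  brown: 737 × 1/16 = 46.0625
χ² = Σ (O − E)² / E
  white: (559 − 552.75)² / 552.75 = 0.0707
  black: (132 − 138.1875)² / 138.1875 = 0.2771
  brown: (46 − 46.0625)² / 46.0625 = 0.0001
χ² = 0.0707 + 0.2771 + 0.0001 = 0.3479 ≈ 0.348

0.348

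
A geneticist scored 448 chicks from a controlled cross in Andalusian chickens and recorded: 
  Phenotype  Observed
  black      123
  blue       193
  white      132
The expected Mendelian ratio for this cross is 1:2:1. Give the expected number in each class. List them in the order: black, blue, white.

112, 224, 112

Expected counts for N = 448 under a 1:2:1 ratio (total parts = 4):
  black: 448 × 1/4 = 112
  blue: 448 × 2/4 = 224
  white: 448 × 1/4 = 112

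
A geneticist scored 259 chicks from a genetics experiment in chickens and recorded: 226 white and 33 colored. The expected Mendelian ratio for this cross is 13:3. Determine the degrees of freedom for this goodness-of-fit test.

A goodness-of-fit test with 2 phenotype classes has df = 2 − 1 = 1.

1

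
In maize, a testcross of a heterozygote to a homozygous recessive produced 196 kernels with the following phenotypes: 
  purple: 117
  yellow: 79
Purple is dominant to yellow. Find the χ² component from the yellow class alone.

3.684

A testcross of a heterozygote (Aa × aa) gives a 1:1 phenotypic ratio.
Under the 1:1 hypothesis (Σ ratio = 2, N = 196):
  purple: 196 × 1/2 = 98
  yellow: 196 × 1/2 = 98
Contribution of yellow: (79 − 98)² / 98 = 3.6837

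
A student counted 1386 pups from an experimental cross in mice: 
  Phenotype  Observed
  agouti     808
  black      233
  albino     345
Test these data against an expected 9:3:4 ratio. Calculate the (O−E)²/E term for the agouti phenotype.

Under the 9:3:4 hypothesis (Σ ratio = 16, N = 1386):
  agouti: 1386 × 9/16 = 779.625
  black: 1386 × 3/16 = 259.875
  albino: 1386 × 4/16 = 346.5
Contribution of agouti: (808 − 779.625)² / 779.625 = 1.0327

1.033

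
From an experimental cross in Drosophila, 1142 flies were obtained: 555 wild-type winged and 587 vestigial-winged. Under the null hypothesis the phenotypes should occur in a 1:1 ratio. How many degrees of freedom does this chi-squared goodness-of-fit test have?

A goodness-of-fit test with 2 phenotype classes has df = 2 − 1 = 1.

1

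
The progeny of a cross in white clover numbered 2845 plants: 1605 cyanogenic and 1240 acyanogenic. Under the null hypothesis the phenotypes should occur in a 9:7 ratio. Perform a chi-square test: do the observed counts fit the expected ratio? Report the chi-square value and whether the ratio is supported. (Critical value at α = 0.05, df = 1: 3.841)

0.031; consistent

Under the 9:7 hypothesis (Σ ratio = 16, N = 2845):
  cyanogenic: 2845 × 9/16 = 1600.3125
  acyanogenic: 2845 × 7/16 = 1244.6875
χ² = Σ (O − E)² / E
  cyanogenic: (1605 − 1600.3125)² / 1600.3125 = 0.0137
  acyanogenic: (1240 − 1244.6875)² / 1244.6875 = 0.0177
χ² = 0.0137 + 0.0177 = 0.0314 ≈ 0.031
Degrees of freedom = 2 − 1 = 1; critical value at α = 0.05 is 3.841.
Since 0.031 < 3.841, we fail to reject the null hypothesis — the data are consistent with the 9:7 ratio.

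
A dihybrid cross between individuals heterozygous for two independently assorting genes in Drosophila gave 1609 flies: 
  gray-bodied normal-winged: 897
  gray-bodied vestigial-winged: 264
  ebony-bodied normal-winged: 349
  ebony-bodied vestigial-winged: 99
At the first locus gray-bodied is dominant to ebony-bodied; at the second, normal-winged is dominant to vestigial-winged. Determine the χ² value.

A dihybrid F₂ with independent assortment and complete dominance at both loci gives a 9:3:3:1 phenotypic ratio.
Under the 9:3:3:1 hypothesis (Σ ratio = 16, N = 1609):
  gray-bodied normal-winged: 1609 × 9/16 = 905.0625
  gray-bodied vestigial-winged: 1609 × 3/16 = 301.6875
  ebony-bodied normal-winged: 1609 × 3/16 = 301.6875
  ebony-bodied vestigial-winged: 1609 × 1/16 = 100.5625
χ² = Σ (O − E)² / E
  gray-bodied normal-winged: (897 − 905.0625)² / 905.0625 = 0.0718
  gray-bodied vestigial-winged: (264 − 301.6875)² / 301.6875 = 4.7080
  ebony-bodied normal-winged: (349 − 301.6875)² / 301.6875 = 7.4198
  ebony-bodied vestigial-winged: (99 − 100.5625)² / 100.5625 = 0.0243
χ² = 0.0718 + 4.7080 + 7.4198 + 0.0243 = 12.2239 ≈ 12.224

12.224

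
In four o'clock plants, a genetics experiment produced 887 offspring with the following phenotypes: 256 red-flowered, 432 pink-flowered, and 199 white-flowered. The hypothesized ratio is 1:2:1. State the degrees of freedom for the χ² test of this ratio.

A goodness-of-fit test with 3 phenotype classes has df = 3 − 1 = 2.

2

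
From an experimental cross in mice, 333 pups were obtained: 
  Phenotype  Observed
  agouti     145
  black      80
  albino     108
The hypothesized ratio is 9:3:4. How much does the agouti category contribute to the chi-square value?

Under the 9:3:4 hypothesis (Σ ratio = 16, N = 333):
  agouti: 333 × 9/16 = 187.3125
  black: 333 × 3/16 = 62.4375
  albino: 333 × 4/16 = 83.25
Contribution of agouti: (145 − 187.3125)² / 187.3125 = 9.5581

9.558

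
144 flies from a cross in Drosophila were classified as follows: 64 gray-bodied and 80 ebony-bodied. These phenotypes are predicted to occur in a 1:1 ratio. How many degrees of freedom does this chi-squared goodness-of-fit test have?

1

A goodness-of-fit test with 2 phenotype classes has df = 2 − 1 = 1.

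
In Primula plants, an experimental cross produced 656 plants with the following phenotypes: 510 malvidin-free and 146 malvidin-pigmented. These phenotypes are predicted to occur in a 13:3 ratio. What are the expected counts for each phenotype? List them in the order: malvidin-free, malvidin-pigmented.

533, 123

The 13:3 ratio has 16 parts, so with N = 656 the expected counts are:
  malvidin-free: 656 × 13/16 = 533
  malvidin-pigmented: 656 × 3/16 = 123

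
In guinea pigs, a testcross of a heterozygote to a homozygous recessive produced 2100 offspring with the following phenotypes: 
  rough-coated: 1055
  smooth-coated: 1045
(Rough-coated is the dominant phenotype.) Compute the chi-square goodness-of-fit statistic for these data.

0.048

A testcross of a heterozygote (Aa × aa) gives a 1:1 phenotypic ratio.
Expected counts for N = 2100 under a 1:1 ratio (total parts = 2):
  rough-coated: 2100 × 1/2 = 1050
  smooth-coated: 2100 × 1/2 = 1050
χ² = Σ (O − E)² / E
  rough-coated: (1055 − 1050)² / 1050 = 0.0238
  smooth-coated: (1045 − 1050)² / 1050 = 0.0238
χ² = 0.0238 + 0.0238 = 0.0476 ≈ 0.048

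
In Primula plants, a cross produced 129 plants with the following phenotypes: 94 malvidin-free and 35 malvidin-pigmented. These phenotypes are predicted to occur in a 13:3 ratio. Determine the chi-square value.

5.949

The 13:3 ratio has 16 parts, so with N = 129 the expected counts are:
  malvidin-free: 129 × 13/16 = 104.8125
  malvidin-pigmented: 129 × 3/16 = 24.1875
χ² = Σ (O − E)² / E
  malvidin-free: (94 − 104.8125)² / 104.8125 = 1.1154
  malvidin-pigmented: (35 − 24.1875)² / 24.1875 = 4.8335
χ² = 1.1154 + 4.8335 = 5.9489 ≈ 5.949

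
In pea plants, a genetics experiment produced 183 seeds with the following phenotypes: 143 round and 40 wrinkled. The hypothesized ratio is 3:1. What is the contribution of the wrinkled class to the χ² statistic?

0.723

Expected counts for N = 183 under a 3:1 ratio (total parts = 4):
  round: 183 × 3/4 = 137.25
  wrinkled: 183 × 1/4 = 45.75
Contribution of wrinkled: (40 − 45.75)² / 45.75 = 0.7227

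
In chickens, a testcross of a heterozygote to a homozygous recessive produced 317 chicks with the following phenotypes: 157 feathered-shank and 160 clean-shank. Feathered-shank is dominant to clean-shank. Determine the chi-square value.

A testcross of a heterozygote (Aa × aa) gives a 1:1 phenotypic ratio.
Total ratio parts = 2. Expected numbers out of 317:
  feathered-shank: 317 × 1/2 = 158.5
  clean-shank: 317 × 1/2 = 158.5
χ² = Σ (O − E)² / E
  feathered-shank: (157 − 158.5)² / 158.5 = 0.0142
  clean-shank: (160 − 158.5)² / 158.5 = 0.0142
χ² = 0.0142 + 0.0142 = 0.0284 ≈ 0.028

0.028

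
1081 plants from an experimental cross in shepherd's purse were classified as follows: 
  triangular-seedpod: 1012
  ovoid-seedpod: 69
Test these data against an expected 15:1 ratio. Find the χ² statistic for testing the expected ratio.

The 15:1 ratio has 16 parts, so with N = 1081 the expected counts are:
  triangular-seedpod: 1081 × 15/16 = 1013.4375
  ovoid-seedpod: 1081 × 1/16 = 67.5625
χ² = Σ (O − E)² / E
  triangular-seedpod: (1012 − 1013.4375)² / 1013.4375 = 0.0020
  ovoid-seedpod: (69 − 67.5625)² / 67.5625 = 0.0306
χ² = 0.0020 + 0.0306 = 0.0326 ≈ 0.033

0.033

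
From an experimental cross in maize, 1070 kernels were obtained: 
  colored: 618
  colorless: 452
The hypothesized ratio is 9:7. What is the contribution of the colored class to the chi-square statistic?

0.432

Total ratio parts = 16. Expected numbers out of 1070:
  colored: 1070 × 9/16 = 601.875
  colorless: 1070 × 7/16 = 468.125
Contribution of colored: (618 − 601.875)² / 601.875 = 0.4320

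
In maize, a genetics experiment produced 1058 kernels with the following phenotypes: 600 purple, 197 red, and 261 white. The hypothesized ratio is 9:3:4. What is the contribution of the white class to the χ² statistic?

0.046

Total ratio parts = 16. Expected numbers out of 1058:
  purple: 1058 × 9/16 = 595.125
  red: 1058 × 3/16 = 198.375
  white: 1058 × 4/16 = 264.5
Contribution of white: (261 − 264.5)² / 264.5 = 0.0463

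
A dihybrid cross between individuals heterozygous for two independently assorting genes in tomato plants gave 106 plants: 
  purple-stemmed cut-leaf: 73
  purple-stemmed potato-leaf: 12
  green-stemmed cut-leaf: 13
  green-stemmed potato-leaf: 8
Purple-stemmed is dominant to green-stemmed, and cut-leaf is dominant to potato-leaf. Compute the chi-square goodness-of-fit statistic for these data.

8.784

A dihybrid F₂ with independent assortment and complete dominance at both loci gives a 9:3:3:1 phenotypic ratio.
Under the 9:3:3:1 hypothesis (Σ ratio = 16, N = 106):
  purple-stemmed cut-leaf: 106 × 9/16 = 59.625
  purple-stemmed potato-leaf: 106 × 3/16 = 19.875
  green-stemmed cut-leaf: 106 × 3/16 = 19.875
  green-stemmed potato-leaf: 106 × 1/16 = 6.625
χ² = Σ (O − E)² / E
  purple-stemmed cut-leaf: (73 − 59.625)² / 59.625 = 3.0003
  purple-stemmed potato-leaf: (12 − 19.875)² / 19.875 = 3.1203
  green-stemmed cut-leaf: (13 − 19.875)² / 19.875 = 2.3781
  green-stemmed potato-leaf: (8 − 6.625)² / 6.625 = 0.2854
χ² = 3.0003 + 3.1203 + 2.3781 + 0.2854 = 8.7841 ≈ 8.784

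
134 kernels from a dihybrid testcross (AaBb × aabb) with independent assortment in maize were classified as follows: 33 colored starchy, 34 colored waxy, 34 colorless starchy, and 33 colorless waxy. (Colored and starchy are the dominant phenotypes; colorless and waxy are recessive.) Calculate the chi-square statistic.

A dihybrid testcross with independent assortment gives a 1:1:1:1 ratio.
Under the 1:1:1:1 hypothesis (Σ ratio = 4, N = 134):
  colored starchy: 134 × 1/4 = 33.5
  colored waxy: 134 × 1/4 = 33.5
  colorless starchy: 134 × 1/4 = 33.5
  colorless waxy: 134 × 1/4 = 33.5
χ² = Σ (O − E)² / E
  colored starchy: (33 − 33.5)² / 33.5 = 0.0075
  colored waxy: (34 − 33.5)² / 33.5 = 0.0075
  colorless starchy: (34 − 33.5)² / 33.5 = 0.0075
  colorless waxy: (33 − 33.5)² / 33.5 = 0.0075
χ² = 0.0075 + 0.0075 + 0.0075 + 0.0075 = 0.030

0.030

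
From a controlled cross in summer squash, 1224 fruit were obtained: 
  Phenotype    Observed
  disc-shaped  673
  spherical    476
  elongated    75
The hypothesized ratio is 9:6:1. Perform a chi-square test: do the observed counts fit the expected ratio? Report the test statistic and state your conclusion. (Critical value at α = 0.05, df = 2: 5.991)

1.008; consistent

Total ratio parts = 16. Expected numbers out of 1224:
  disc-shaped: 1224 × 9/16 = 688.5
  spherical: 1224 × 6/16 = 459
  elongated: 1224 × 1/16 = 76.5
χ² = Σ (O − E)² / E
  disc-shaped: (673 − 688.5)² / 688.5 = 0.3489
  spherical: (476 − 459)² / 459 = 0.6296
  elongated: (75 − 76.5)² / 76.5 = 0.0294
χ² = 0.3489 + 0.6296 + 0.0294 = 1.0079 ≈ 1.008
Degrees of freedom = 3 − 1 = 2; critical value at α = 0.05 is 5.991.
Since 1.008 < 5.991, we fail to reject the null hypothesis — the data are consistent with the 9:6:1 ratio.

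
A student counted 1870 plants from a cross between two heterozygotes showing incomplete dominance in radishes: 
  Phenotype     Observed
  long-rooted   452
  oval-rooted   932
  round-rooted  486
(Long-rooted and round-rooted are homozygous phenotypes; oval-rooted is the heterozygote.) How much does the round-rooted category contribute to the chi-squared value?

With incomplete dominance, a heterozygote × heterozygote cross gives a 1:2:1 phenotypic ratio.
Under the 1:2:1 hypothesis (Σ ratio = 4, N = 1870):
  long-rooted: 1870 × 1/4 = 467.5
  oval-rooted: 1870 × 2/4 = 935
  round-rooted: 1870 × 1/4 = 467.5
Contribution of round-rooted: (486 − 467.5)² / 467.5 = 0.7321

0.732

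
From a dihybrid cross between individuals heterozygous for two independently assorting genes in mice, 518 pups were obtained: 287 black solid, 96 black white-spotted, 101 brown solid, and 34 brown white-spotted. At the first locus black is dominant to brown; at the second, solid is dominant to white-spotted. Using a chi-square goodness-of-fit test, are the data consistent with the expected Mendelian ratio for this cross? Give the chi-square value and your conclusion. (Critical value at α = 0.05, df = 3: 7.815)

0.315; consistent

A dihybrid F₂ with independent assortment and complete dominance at both loci gives a 9:3:3:1 phenotypic ratio.
The 9:3:3:1 ratio has 16 parts, so with N = 518 the expected counts are:
  black solid: 518 × 9/16 = 291.375
  black white-spotted: 518 × 3/16 = 97.125
  brown solid: 518 × 3/16 = 97.125
  brown white-spotted: 518 × 1/16 = 32.375
χ² = Σ (O − E)² / E
  black solid: (287 − 291.375)² / 291.375 = 0.0657
  black white-spotted: (96 − 97.125)² / 97.125 = 0.0130
  brown solid: (101 − 97.125)² / 97.125 = 0.1546
  brown white-spotted: (34 − 32.375)² / 32.375 = 0.0816
χ² = 0.0657 + 0.0130 + 0.1546 + 0.0816 = 0.3149 ≈ 0.315
Degrees of freedom = 4 − 1 = 3; critical value at α = 0.05 is 7.815.
Since 0.315 < 7.815, we fail to reject the null hypothesis — the data are consistent with the 9:3:3:1 ratio.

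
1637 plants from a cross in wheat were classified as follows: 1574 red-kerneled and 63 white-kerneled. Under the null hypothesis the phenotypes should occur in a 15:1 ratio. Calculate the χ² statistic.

Total ratio parts = 16. Expected numbers out of 1637:
  red-kerneled: 1637 × 15/16 = 1534.6875
  white-kerneled: 1637 × 1/16 = 102.3125
χ² = Σ (O − E)² / E
  red-kerneled: (1574 − 1534.6875)² / 1534.6875 = 1.0070
  white-kerneled: (63 − 102.3125)² / 102.3125 = 15.1054
χ² = 1.0070 + 15.1054 = 16.1124 ≈ 16.112

16.112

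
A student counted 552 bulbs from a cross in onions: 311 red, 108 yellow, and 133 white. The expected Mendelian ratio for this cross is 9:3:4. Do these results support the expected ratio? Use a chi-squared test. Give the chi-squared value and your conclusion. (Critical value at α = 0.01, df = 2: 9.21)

0.378; consistent

Under the 9:3:4 hypothesis (Σ ratio = 16, N = 552):
  red: 552 × 9/16 = 310.5
  yellow: 552 × 3/16 = 103.5
  white: 552 × 4/16 = 138
χ² = Σ (O − E)² / E
  red: (311 − 310.5)² / 310.5 = 0.0008
  yellow: (108 − 103.5)² / 103.5 = 0.1957
  white: (133 − 138)² / 138 = 0.1812
χ² = 0.0008 + 0.1957 + 0.1812 = 0.3777 ≈ 0.378
Degrees of freedom = 3 − 1 = 2; critical value at α = 0.01 is 9.21.
Since 0.378 < 9.21, we fail to reject the null hypothesis — the data are consistent with the 9:3:4 ratio.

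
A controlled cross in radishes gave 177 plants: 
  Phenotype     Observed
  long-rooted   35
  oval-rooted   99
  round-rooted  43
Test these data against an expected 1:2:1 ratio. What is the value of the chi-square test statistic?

3.215

Total ratio parts = 4. Expected numbers out of 177:
  long-rooted: 177 × 1/4 = 44.25
  oval-rooted: 177 × 2/4 = 88.5
  round-rooted: 177 × 1/4 = 44.25
χ² = Σ (O − E)² / E
  long-rooted: (35 − 44.25)² / 44.25 = 1.9336
  oval-rooted: (99 − 88.5)² / 88.5 = 1.2458
  round-rooted: (43 − 44.25)² / 44.25 = 0.0353
χ² = 1.9336 + 1.2458 + 0.0353 = 3.2147 ≈ 3.215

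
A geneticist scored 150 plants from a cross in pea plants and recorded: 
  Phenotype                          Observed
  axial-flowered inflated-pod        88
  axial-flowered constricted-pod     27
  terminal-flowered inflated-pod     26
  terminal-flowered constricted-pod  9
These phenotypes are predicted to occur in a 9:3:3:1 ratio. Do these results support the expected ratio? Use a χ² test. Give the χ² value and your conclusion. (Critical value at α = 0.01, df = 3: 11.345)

0.376; consistent

Total ratio parts = 16. Expected numbers out of 150:
  axial-flowered inflated-pod: 150 × 9/16 = 84.375
  axial-flowered constricted-pod: 150 × 3/16 = 28.125
  terminal-flowered inflated-pod: 150 × 3/16 = 28.125
  terminal-flowered constricted-pod: 150 × 1/16 = 9.375
χ² = Σ (O − E)² / E
  axial-flowered inflated-pod: (88 − 84.375)² / 84.375 = 0.1557
  axial-flowered constricted-pod: (27 − 28.125)² / 28.125 = 0.0450
  terminal-flowered inflated-pod: (26 − 28.125)² / 28.125 = 0.1606
  terminal-flowered constricted-pod: (9 − 9.375)² / 9.375 = 0.0150
χ² = 0.1557 + 0.0450 + 0.1606 + 0.0150 = 0.3763 ≈ 0.376
Degrees of freedom = 4 − 1 = 3; critical value at α = 0.01 is 11.345.
Since 0.376 < 11.345, we fail to reject the null hypothesis — the data are consistent with the 9:3:3:1 ratio.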